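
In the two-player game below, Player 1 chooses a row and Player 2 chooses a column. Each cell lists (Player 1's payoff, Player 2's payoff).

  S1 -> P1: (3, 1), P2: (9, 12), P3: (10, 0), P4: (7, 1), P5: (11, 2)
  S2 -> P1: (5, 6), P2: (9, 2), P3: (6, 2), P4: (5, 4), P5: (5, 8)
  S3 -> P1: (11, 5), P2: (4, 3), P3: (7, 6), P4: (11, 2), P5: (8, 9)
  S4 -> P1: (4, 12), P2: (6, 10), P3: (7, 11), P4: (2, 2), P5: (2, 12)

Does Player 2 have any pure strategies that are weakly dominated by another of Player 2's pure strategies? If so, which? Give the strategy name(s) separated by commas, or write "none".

P1, P3, P4

P5 weakly dominates P1 — S1: 2>1, S2: 8>6, S3: 9>5, S4: 12=12.
Nothing dominates P2: P1 at S1 (12>1); P3 at S1 (12>0); P4 at S1 (12>1); P5 at S1 (12>2).
P3: dominated, since P5 does at least as well everywhere (S1: 2>0, S2: 8>2, S3: 9>6, S4: 12>11).
P1 weakly dominates P4 — S1: 1=1, S2: 6>4, S3: 5>2, S4: 12>2.
P5 is not dominated — it holds its own against P1 at S1 (2>1); P2 at S2 (8>2); P3 at S1 (2>0); P4 at S1 (2>1).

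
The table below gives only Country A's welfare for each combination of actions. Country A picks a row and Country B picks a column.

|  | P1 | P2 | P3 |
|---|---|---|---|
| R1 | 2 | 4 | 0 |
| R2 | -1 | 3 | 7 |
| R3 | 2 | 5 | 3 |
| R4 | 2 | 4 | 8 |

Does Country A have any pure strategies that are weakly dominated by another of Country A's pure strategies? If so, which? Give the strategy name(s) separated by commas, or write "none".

R1, R2

R1: dominated, since R3 does at least as well everywhere (P1: 2=2, P2: 5>4, P3: 3>0).
R2 is weakly dominated by R4 (P1: 2>-1, P2: 4>3, P3: 8>7).
Nothing dominates R3: R1 at P2 (5>4); R2 at P1 (2>-1); R4 at P2 (5>4).
Nothing dominates R4: R1 at P3 (8>0); R2 at P1 (2>-1); R3 at P3 (8>3).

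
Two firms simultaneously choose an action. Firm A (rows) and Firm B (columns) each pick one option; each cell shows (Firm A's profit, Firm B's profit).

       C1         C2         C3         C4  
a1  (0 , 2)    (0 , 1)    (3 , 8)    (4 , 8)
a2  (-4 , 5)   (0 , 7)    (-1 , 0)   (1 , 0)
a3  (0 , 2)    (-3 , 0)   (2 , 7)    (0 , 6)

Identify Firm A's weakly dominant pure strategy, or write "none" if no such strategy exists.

a1

a1 vs a2: C1: 0>-4, C2: 0=0, C3: 3>-1, C4: 4>1.
a1 vs a3: C1: 0=0, C2: 0>-3, C3: 3>2, C4: 4>0.
a1 is at least as good as every other strategy against every opponent action, so it is weakly dominant.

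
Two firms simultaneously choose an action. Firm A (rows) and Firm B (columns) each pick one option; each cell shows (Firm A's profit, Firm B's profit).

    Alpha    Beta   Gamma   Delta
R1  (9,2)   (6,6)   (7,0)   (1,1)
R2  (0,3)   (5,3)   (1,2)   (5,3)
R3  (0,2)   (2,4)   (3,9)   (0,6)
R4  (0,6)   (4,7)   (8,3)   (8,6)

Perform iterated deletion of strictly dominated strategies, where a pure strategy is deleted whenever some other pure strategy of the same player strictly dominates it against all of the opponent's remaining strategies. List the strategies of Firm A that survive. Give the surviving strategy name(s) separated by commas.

R1, R2, R4

Row R3 is eliminated: R1 beats it against every remaining column (Alpha: 9>0, Beta: 6>2, Gamma: 7>3, Delta: 1>0).
Column Gamma is eliminated: Alpha beats it against every remaining row (R1: 2>0, R2: 3>2, R4: 6>3).
Among the remaining strategies, none is strictly dominated by another pure strategy of the same player, so the elimination stops.
Surviving strategies — Firm A: {R1, R2, R4}; Firm B: {Alpha, Beta, Delta}.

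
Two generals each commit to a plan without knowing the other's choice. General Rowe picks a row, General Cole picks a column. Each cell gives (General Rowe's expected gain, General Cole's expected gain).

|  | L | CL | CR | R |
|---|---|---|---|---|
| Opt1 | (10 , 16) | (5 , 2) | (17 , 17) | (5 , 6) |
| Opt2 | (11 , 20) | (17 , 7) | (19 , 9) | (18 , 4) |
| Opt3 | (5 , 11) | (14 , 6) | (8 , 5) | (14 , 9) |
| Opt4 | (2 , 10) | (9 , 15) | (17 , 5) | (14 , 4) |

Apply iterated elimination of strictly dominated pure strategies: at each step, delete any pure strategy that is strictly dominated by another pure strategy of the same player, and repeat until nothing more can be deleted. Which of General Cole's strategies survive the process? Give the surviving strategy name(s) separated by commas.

Row Opt1 is eliminated: Opt2 beats it against every remaining column (L: 11>10, CL: 17>5, CR: 19>17, R: 18>5).
For General Rowe, Opt2 strictly dominates Opt3 on the remaining columns (L: 11>5, CL: 17>14, CR: 19>8, R: 18>14); eliminate Opt3.
For General Rowe, Opt2 strictly dominates Opt4 on the remaining columns (L: 11>2, CL: 17>9, CR: 19>17, R: 18>14); eliminate Opt4.
Column CL is eliminated: L beats it against every remaining row (Opt2: 20>7).
General Cole's strategy CR is strictly dominated by L (Opt2: 20>9) and is removed.
Column R is eliminated: L beats it against every remaining row (Opt2: 20>4).
Among the remaining strategies, none is strictly dominated by another pure strategy of the same player, so the elimination stops.
Surviving strategies — General Rowe: {Opt2}; General Cole: {L}.

L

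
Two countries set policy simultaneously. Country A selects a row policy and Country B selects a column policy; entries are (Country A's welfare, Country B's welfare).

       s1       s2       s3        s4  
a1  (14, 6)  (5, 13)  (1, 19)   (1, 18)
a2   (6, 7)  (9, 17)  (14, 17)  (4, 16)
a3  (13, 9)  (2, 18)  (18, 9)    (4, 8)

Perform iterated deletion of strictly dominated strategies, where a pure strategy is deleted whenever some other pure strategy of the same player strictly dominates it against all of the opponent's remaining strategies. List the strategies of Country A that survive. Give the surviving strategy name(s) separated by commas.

Column s1 is eliminated: s2 beats it against every remaining row (a1: 13>6, a2: 17>7, a3: 18>9).
Country A's strategy a1 is strictly dominated by a2 (s2: 9>5, s3: 14>1, s4: 4>1) and is removed.
Country B's strategy s4 is strictly dominated by s2 (a2: 17>16, a3: 18>8) and is removed.
Among the remaining strategies, none is strictly dominated by another pure strategy of the same player, so the elimination stops.
Surviving strategies — Country A: {a2, a3}; Country B: {s2, s3}.

a2, a3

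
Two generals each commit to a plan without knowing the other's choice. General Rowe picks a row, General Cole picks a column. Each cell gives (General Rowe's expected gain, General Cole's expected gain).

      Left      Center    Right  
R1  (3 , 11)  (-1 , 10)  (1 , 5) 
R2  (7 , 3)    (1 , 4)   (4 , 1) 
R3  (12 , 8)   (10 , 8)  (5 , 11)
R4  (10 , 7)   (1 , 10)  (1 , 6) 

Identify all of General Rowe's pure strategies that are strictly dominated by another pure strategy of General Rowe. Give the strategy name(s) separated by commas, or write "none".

R1: dominated, since R2 does at least as well everywhere (Left: 7>3, Center: 1>-1, Right: 4>1).
R2: dominated, since R3 does at least as well everywhere (Left: 12>7, Center: 10>1, Right: 5>4).
R3 is not dominated — it holds its own against R1 at Left (12>3); R2 at Left (12>7); R4 at Left (12>10).
R3 strictly dominates R4 — Left: 12>10, Center: 10>1, Right: 5>1.

R1, R2, R4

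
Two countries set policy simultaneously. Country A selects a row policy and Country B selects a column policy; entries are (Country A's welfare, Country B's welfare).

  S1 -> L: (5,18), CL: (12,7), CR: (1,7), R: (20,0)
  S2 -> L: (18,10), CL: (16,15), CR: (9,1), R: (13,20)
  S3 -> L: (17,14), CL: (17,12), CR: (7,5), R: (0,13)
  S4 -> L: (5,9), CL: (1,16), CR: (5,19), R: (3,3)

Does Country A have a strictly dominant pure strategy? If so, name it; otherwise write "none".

none

S1 fails to dominate S2 at L (5<18).
S2 fails to dominate S1 at R (13<20).
S3 fails to dominate S1 at R (0<20).
S4 fails to dominate S1 at L (5=5).
No single strategy dominates all the others.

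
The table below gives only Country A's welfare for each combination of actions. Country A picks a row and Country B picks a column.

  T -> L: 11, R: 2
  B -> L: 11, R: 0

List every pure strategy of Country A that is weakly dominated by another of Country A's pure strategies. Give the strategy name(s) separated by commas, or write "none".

B

Nothing dominates T: B at R (2>0).
T weakly dominates B — L: 11=11, R: 2>0.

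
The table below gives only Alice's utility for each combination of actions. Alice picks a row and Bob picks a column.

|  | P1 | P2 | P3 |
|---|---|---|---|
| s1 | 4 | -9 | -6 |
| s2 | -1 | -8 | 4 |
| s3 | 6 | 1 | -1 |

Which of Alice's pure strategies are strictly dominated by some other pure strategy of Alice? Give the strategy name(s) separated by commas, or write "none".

s1

s1: dominated, since s3 does at least as well everywhere (P1: 6>4, P2: 1>-9, P3: -1>-6).
Nothing dominates s2: s1 at P2 (-8>-9); s3 at P3 (4>-1).
s3 is not dominated — it holds its own against s1 at P1 (6>4); s2 at P1 (6>-1).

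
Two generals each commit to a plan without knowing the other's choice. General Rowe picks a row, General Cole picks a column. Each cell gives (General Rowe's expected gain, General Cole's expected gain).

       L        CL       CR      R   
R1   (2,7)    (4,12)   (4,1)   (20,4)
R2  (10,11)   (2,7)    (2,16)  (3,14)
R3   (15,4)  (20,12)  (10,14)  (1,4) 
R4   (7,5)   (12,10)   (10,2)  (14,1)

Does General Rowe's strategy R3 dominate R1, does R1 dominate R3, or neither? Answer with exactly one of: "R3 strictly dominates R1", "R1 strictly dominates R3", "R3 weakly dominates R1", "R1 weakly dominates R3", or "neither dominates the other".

neither dominates the other

Compare R3 to R1 across each opponent action: L: 15>2, CL: 20>4, CR: 10>4, R: 1<20.
R3 does better at L, CL, CR but worse at R; neither strategy dominates the other.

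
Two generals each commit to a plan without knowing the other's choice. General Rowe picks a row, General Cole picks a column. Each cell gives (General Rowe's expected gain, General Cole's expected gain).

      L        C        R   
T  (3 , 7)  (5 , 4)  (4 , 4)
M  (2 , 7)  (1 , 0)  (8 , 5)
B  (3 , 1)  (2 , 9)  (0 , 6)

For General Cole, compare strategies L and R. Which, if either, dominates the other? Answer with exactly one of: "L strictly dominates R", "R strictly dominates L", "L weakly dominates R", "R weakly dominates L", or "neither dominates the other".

neither dominates the other

L's payoffs vs R's, by General Rowe's action — T: 7>4, M: 7>5, B: 1<6.
L does better at T, M but worse at B; neither strategy dominates the other.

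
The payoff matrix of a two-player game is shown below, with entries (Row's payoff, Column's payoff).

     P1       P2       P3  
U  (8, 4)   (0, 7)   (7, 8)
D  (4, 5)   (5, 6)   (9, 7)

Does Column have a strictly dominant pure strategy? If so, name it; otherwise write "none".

P3 vs P1: U: 8>4, D: 7>5.
P3 vs P2: U: 8>7, D: 7>6.
P3 strictly beats every other strategy against every opponent action, so it is strictly dominant.

P3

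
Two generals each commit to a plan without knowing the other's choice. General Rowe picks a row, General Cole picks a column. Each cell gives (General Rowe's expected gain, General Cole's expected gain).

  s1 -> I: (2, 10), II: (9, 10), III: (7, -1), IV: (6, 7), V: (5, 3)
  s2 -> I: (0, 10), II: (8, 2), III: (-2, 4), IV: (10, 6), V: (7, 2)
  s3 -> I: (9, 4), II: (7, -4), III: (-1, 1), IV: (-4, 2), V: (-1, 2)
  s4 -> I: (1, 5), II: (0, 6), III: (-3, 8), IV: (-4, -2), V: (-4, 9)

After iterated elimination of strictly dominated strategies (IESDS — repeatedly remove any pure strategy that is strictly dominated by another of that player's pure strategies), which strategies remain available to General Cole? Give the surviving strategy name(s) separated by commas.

General Rowe's strategy s4 is strictly dominated by s1 (I: 2>1, II: 9>0, III: 7>-3, IV: 6>-4, V: 5>-4) and is removed.
General Cole's strategy III is strictly dominated by I (s1: 10>-1, s2: 10>4, s3: 4>1) and is removed.
For General Cole, I strictly dominates IV on the remaining rows (s1: 10>7, s2: 10>6, s3: 4>2); eliminate IV.
General Cole's strategy V is strictly dominated by I (s1: 10>3, s2: 10>2, s3: 4>2) and is removed.
For General Rowe, s1 strictly dominates s2 on the remaining columns (I: 2>0, II: 9>8); eliminate s2.
Among the remaining strategies, none is strictly dominated by another pure strategy of the same player, so the elimination stops.
Surviving strategies — General Rowe: {s1, s3}; General Cole: {I, II}.

I, II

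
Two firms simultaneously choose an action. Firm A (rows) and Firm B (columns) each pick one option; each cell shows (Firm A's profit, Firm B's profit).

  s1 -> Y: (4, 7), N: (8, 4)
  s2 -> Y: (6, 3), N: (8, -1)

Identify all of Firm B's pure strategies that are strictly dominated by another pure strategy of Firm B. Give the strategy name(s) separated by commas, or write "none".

N

Nothing dominates Y: N at s1 (7>4).
N: dominated, since Y does at least as well everywhere (s1: 7>4, s2: 3>-1).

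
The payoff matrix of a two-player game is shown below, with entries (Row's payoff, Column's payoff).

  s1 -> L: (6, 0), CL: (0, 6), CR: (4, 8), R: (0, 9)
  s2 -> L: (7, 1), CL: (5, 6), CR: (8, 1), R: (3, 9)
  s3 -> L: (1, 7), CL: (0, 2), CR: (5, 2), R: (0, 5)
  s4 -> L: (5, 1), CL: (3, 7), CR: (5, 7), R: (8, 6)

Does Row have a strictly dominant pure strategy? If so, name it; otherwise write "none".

s1 fails to dominate s2 at L (6<7).
s2 fails to dominate s4 at R (3<8).
s3 fails to dominate s1 at L (1<6).
s4 fails to dominate s1 at L (5<6).
No single strategy dominates all the others.

none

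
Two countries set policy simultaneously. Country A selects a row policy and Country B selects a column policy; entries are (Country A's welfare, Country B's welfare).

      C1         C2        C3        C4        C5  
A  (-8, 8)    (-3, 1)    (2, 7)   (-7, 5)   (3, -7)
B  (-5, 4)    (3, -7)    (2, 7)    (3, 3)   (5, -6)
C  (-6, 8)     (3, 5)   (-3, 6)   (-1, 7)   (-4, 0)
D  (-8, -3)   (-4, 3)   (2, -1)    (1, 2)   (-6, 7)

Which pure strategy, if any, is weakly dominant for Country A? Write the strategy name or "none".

B

B vs A: C1: -5>-8, C2: 3>-3, C3: 2=2, C4: 3>-7, C5: 5>3.
B vs C: C1: -5>-6, C2: 3=3, C3: 2>-3, C4: 3>-1, C5: 5>-4.
B vs D: C1: -5>-8, C2: 3>-4, C3: 2=2, C4: 3>1, C5: 5>-6.
B is at least as good as every other strategy against every opponent action, so it is weakly dominant.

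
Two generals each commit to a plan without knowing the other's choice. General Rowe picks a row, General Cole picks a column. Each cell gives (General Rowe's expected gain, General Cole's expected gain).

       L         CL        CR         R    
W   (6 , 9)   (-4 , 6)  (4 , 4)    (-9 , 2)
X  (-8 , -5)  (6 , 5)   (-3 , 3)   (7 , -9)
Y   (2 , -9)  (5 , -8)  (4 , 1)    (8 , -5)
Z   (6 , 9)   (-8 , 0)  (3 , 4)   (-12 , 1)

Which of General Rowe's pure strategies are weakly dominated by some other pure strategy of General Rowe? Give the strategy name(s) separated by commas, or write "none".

Z

W: no other strategy beats it everywhere (X at L (6>-8); Y at L (6>2); Z at CL (-4>-8)).
X: no other strategy beats it everywhere (W at CL (6>-4); Y at CL (6>5); Z at CL (6>-8)).
Y is not dominated — it holds its own against W at CL (5>-4); X at L (2>-8); Z at CL (5>-8).
W weakly dominates Z — L: 6=6, CL: -4>-8, CR: 4>3, R: -9>-12.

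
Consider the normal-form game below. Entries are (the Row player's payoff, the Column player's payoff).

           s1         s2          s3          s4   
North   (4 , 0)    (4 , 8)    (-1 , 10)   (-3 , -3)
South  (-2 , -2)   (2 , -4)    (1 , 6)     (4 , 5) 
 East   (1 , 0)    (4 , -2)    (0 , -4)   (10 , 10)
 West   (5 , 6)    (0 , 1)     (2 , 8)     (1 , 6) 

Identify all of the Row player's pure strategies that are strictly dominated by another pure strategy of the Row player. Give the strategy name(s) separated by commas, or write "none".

none

Nothing dominates North: South at s1 (4>-2); East at s1 (4>1); West at s2 (4>0).
South is not dominated — it holds its own against North at s3 (1>-1); East at s3 (1>0); West at s2 (2>0).
East is not dominated — it holds its own against North at s2 (4=4); South at s1 (1>-2); West at s2 (4>0).
West is not dominated — it holds its own against North at s1 (5>4); South at s1 (5>-2); East at s1 (5>1).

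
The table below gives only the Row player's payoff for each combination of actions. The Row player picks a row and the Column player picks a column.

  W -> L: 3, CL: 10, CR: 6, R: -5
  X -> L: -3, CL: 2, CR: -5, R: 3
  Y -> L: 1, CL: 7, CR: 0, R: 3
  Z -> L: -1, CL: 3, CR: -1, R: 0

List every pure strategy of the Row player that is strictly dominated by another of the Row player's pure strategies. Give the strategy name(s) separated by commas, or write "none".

Z

W: no other strategy beats it everywhere (X at L (3>-3); Y at L (3>1); Z at L (3>-1)).
X is not dominated — it holds its own against W at R (3>-5); Y at R (3=3); Z at R (3>0).
Y is not dominated — it holds its own against W at R (3>-5); X at L (1>-3); Z at L (1>-1).
Z is strictly dominated by Y (L: 1>-1, CL: 7>3, CR: 0>-1, R: 3>0).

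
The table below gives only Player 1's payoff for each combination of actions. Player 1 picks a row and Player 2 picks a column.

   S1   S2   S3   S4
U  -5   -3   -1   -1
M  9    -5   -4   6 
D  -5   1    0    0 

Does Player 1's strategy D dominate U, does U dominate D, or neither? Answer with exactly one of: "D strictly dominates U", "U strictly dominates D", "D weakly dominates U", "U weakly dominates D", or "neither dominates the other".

Compare D to U across each choice by Player 2: S1: -5=-5, S2: 1>-3, S3: 0>-1, S4: 0>-1.
D is at least as good everywhere and strictly better somewhere (tied only at S1), so D weakly but not strictly dominates U.

D weakly dominates U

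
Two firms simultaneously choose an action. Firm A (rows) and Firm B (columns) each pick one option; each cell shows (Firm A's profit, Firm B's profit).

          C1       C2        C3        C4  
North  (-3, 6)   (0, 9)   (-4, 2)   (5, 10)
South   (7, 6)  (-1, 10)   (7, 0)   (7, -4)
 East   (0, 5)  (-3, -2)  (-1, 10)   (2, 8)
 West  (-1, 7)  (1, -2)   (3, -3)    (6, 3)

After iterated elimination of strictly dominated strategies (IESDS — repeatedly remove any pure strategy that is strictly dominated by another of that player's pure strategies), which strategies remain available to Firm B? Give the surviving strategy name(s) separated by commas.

C1, C2

Row North is eliminated: West beats it against every remaining column (C1: -1>-3, C2: 1>0, C3: 3>-4, C4: 6>5).
Firm A's strategy East is strictly dominated by South (C1: 7>0, C2: -1>-3, C3: 7>-1, C4: 7>2) and is removed.
Column C3 is eliminated: C1 beats it against every remaining row (South: 6>0, West: 7>-3).
Firm B's strategy C4 is strictly dominated by C1 (South: 6>-4, West: 7>3) and is removed.
Among the remaining strategies, none is strictly dominated by another pure strategy of the same player, so the elimination stops.
Surviving strategies — Firm A: {South, West}; Firm B: {C1, C2}.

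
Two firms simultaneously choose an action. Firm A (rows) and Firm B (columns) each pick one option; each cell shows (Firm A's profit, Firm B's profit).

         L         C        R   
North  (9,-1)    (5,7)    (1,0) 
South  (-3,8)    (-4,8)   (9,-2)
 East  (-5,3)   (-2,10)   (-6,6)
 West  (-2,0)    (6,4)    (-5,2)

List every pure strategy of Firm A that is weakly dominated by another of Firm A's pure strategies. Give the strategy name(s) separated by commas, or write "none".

North: no other strategy beats it everywhere (South at L (9>-3); East at L (9>-5); West at L (9>-2)).
Nothing dominates South: North at R (9>1); East at L (-3>-5); West at R (9>-5).
East is weakly dominated by North (L: 9>-5, C: 5>-2, R: 1>-6).
West: no other strategy beats it everywhere (North at C (6>5); South at L (-2>-3); East at L (-2>-5)).

East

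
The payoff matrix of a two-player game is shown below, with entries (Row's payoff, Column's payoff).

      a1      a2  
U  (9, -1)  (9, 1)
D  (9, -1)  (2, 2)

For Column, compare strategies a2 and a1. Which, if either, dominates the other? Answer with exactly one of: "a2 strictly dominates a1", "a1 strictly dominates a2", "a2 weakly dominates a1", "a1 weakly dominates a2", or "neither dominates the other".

Compare a2 to a1 across each opponent action: U: 1>-1, D: 2>-1.
Every comparison favours a2, so a2 strictly dominates a1.

a2 strictly dominates a1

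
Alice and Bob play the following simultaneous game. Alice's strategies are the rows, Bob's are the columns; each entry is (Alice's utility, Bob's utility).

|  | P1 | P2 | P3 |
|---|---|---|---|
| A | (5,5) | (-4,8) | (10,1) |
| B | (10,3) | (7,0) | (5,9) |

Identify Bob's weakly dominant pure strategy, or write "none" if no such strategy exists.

none

P1 fails to dominate P2 at A (5<8).
P2 fails to dominate P1 at B (0<3).
P3 fails to dominate P1 at A (1<5).
No single strategy dominates all the others.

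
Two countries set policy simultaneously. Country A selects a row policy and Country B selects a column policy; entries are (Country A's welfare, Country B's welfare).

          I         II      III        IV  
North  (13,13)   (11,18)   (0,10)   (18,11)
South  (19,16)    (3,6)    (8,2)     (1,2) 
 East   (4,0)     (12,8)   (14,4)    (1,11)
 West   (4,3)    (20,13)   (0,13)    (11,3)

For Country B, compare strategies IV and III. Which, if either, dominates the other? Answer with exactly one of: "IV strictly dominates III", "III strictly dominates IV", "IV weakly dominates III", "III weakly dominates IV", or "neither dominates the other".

neither dominates the other

IV's payoffs vs III's, by Country A's action — North: 11>10, South: 2=2, East: 11>4, West: 3<13.
IV does better at North, East but worse at West; neither strategy dominates the other.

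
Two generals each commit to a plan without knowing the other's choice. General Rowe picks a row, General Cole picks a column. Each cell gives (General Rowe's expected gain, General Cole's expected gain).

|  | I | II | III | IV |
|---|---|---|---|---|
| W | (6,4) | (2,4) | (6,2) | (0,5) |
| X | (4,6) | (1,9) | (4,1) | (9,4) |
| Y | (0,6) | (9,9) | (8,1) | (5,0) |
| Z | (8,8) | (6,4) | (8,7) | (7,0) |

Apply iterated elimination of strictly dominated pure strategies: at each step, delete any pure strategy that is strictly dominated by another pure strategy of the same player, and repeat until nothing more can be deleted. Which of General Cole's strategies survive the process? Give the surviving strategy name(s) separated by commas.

General Rowe's strategy W is strictly dominated by Z (I: 8>6, II: 6>2, III: 8>6, IV: 7>0) and is removed.
For General Cole, I strictly dominates III on the remaining rows (X: 6>1, Y: 6>1, Z: 8>7); eliminate III.
For General Cole, I strictly dominates IV on the remaining rows (X: 6>4, Y: 6>0, Z: 8>0); eliminate IV.
Row X is eliminated: Z beats it against every remaining column (I: 8>4, II: 6>1).
Among the remaining strategies, none is strictly dominated by another pure strategy of the same player, so the elimination stops.
Surviving strategies — General Rowe: {Y, Z}; General Cole: {I, II}.

I, II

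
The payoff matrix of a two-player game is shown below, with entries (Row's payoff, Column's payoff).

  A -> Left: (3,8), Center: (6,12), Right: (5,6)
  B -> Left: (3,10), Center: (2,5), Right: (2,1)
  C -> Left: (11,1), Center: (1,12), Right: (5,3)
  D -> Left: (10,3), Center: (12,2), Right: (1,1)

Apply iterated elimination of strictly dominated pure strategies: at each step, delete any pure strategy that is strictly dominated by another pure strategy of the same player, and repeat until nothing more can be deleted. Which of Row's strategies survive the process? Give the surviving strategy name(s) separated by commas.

C, D

For Column, Center strictly dominates Right on the remaining rows (A: 12>6, B: 5>1, C: 12>3, D: 2>1); eliminate Right.
For Row, D strictly dominates A on the remaining columns (Left: 10>3, Center: 12>6); eliminate A.
For Row, D strictly dominates B on the remaining columns (Left: 10>3, Center: 12>2); eliminate B.
Among the remaining strategies, none is strictly dominated by another pure strategy of the same player, so the elimination stops.
Surviving strategies — Row: {C, D}; Column: {Left, Center}.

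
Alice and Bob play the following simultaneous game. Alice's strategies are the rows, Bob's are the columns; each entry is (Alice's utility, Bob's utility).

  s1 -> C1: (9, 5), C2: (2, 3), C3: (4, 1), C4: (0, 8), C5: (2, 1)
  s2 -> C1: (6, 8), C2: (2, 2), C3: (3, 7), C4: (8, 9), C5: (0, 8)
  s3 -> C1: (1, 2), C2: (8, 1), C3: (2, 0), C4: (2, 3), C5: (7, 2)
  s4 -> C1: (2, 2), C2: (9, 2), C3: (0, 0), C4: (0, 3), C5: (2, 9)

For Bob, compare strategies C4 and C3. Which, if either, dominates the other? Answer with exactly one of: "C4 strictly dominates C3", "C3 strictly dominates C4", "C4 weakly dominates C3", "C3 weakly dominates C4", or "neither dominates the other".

C4's payoffs vs C3's, by Alice's action — s1: 8>1, s2: 9>7, s3: 3>0, s4: 3>0.
Every comparison favours C4, so C4 strictly dominates C3.

C4 strictly dominates C3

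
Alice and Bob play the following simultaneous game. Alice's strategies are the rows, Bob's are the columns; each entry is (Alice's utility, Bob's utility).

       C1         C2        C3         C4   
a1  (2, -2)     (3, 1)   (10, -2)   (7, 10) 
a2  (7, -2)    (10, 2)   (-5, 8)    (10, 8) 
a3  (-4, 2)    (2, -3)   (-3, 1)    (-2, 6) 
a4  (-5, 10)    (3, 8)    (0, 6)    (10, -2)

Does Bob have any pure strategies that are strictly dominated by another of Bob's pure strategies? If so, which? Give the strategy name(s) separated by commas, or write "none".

none

C1: no other strategy beats it everywhere (C2 at a3 (2>-3); C3 at a1 (-2=-2); C4 at a4 (10>-2)).
C2 is not dominated — it holds its own against C1 at a1 (1>-2); C3 at a1 (1>-2); C4 at a4 (8>-2).
C3: no other strategy beats it everywhere (C1 at a1 (-2=-2); C2 at a2 (8>2); C4 at a2 (8=8)).
C4: no other strategy beats it everywhere (C1 at a1 (10>-2); C2 at a1 (10>1); C3 at a1 (10>-2)).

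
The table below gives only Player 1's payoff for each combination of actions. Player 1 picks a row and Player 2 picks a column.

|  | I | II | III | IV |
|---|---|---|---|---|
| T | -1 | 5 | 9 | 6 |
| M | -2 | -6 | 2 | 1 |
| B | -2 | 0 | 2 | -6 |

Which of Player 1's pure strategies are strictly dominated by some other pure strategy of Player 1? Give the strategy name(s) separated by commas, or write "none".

M, B

T: no other strategy beats it everywhere (M at I (-1>-2); B at I (-1>-2)).
T strictly dominates M — I: -1>-2, II: 5>-6, III: 9>2, IV: 6>1.
B: dominated, since T does at least as well everywhere (I: -1>-2, II: 5>0, III: 9>2, IV: 6>-6).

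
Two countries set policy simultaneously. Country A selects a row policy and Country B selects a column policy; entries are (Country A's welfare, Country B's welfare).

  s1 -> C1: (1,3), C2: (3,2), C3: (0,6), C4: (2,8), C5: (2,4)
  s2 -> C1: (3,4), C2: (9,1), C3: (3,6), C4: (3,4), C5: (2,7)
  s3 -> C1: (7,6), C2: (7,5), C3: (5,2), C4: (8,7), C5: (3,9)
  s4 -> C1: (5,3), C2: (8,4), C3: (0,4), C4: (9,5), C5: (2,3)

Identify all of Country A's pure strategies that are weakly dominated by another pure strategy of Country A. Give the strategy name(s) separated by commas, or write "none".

s1

s1 is weakly dominated by s2 (C1: 3>1, C2: 9>3, C3: 3>0, C4: 3>2, C5: 2=2).
s2 is not dominated — it holds its own against s1 at C1 (3>1); s3 at C2 (9>7); s4 at C2 (9>8).
s3 is not dominated — it holds its own against s1 at C1 (7>1); s2 at C1 (7>3); s4 at C1 (7>5).
Nothing dominates s4: s1 at C1 (5>1); s2 at C1 (5>3); s3 at C2 (8>7).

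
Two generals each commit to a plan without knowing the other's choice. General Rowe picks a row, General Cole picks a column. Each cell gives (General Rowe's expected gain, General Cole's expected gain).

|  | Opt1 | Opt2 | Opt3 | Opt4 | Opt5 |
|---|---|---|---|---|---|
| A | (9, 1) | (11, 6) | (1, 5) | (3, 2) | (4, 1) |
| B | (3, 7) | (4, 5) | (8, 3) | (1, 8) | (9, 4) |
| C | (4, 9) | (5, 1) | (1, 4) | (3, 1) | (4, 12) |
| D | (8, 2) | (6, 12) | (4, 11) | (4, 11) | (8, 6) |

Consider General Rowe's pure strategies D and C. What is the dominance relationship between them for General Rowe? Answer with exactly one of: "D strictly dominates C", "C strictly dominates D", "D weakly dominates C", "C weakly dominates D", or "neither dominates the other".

Compare D to C across each opponent action: Opt1: 8>4, Opt2: 6>5, Opt3: 4>1, Opt4: 4>3, Opt5: 8>4.
D gives a strictly higher payoff against each opponent action, so D strictly dominates C.

D strictly dominates C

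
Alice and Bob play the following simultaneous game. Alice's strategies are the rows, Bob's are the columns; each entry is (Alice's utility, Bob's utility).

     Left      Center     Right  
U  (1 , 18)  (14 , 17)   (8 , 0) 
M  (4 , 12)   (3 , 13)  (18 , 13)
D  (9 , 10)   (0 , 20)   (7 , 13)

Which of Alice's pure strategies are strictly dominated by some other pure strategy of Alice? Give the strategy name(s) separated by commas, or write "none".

U is not dominated — it holds its own against M at Center (14>3); D at Center (14>0).
Nothing dominates M: U at Left (4>1); D at Center (3>0).
D: no other strategy beats it everywhere (U at Left (9>1); M at Left (9>4)).

none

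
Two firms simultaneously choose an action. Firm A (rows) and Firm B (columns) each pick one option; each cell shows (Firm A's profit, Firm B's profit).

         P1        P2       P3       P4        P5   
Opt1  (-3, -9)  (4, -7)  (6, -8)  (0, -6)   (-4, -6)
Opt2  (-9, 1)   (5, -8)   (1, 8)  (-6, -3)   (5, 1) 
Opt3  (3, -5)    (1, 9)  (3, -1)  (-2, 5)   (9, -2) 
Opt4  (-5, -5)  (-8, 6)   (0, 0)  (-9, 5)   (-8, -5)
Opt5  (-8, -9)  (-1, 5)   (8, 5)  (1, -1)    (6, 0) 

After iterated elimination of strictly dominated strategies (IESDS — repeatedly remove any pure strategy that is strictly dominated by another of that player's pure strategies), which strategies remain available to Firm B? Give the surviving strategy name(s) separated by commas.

P2, P3, P4, P5

For Firm A, Opt1 strictly dominates Opt4 on the remaining columns (P1: -3>-5, P2: 4>-8, P3: 6>0, P4: 0>-9, P5: -4>-8); eliminate Opt4.
For Firm B, P3 strictly dominates P1 on the remaining rows (Opt1: -8>-9, Opt2: 8>1, Opt3: -1>-5, Opt5: 5>-9); eliminate P1.
Among the remaining strategies, none is strictly dominated by another pure strategy of the same player, so the elimination stops.
Surviving strategies — Firm A: {Opt1, Opt2, Opt3, Opt5}; Firm B: {P2, P3, P4, P5}.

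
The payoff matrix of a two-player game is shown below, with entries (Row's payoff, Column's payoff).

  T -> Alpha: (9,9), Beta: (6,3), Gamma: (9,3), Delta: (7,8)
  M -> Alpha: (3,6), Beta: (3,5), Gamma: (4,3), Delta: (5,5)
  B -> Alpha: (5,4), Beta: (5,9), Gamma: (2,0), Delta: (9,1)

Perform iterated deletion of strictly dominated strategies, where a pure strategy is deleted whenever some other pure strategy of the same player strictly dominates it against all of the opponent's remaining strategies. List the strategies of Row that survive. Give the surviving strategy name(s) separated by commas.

For Row, T strictly dominates M on the remaining columns (Alpha: 9>3, Beta: 6>3, Gamma: 9>4, Delta: 7>5); eliminate M.
Column Gamma is eliminated: Alpha beats it against every remaining row (T: 9>3, B: 4>0).
For Column, Alpha strictly dominates Delta on the remaining rows (T: 9>8, B: 4>1); eliminate Delta.
For Row, T strictly dominates B on the remaining columns (Alpha: 9>5, Beta: 6>5); eliminate B.
Column Beta is eliminated: Alpha beats it against every remaining row (T: 9>3).
Among the remaining strategies, none is strictly dominated by another pure strategy of the same player, so the elimination stops.
Surviving strategies — Row: {T}; Column: {Alpha}.

T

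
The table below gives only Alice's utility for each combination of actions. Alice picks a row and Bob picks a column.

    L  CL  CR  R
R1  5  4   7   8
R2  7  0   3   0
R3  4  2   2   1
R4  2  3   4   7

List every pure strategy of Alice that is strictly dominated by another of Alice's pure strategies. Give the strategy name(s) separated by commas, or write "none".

R3, R4

Nothing dominates R1: R2 at CL (4>0); R3 at L (5>4); R4 at L (5>2).
R2: no other strategy beats it everywhere (R1 at L (7>5); R3 at L (7>4); R4 at L (7>2)).
R3 is strictly dominated by R1 (L: 5>4, CL: 4>2, CR: 7>2, R: 8>1).
R1 strictly dominates R4 — L: 5>2, CL: 4>3, CR: 7>4, R: 8>7.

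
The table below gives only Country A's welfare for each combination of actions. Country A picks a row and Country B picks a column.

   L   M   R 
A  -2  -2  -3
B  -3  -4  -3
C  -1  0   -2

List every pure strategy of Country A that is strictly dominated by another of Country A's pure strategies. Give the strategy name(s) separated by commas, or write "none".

A, B

A: dominated, since C does at least as well everywhere (L: -1>-2, M: 0>-2, R: -2>-3).
B is strictly dominated by C (L: -1>-3, M: 0>-4, R: -2>-3).
Nothing dominates C: A at L (-1>-2); B at L (-1>-3).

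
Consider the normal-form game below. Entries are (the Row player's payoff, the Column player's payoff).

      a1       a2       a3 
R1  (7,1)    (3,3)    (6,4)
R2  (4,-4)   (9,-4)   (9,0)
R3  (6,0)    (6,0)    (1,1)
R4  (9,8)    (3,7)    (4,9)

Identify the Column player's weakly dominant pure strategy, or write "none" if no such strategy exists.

a3

a3 vs a1: R1: 4>1, R2: 0>-4, R3: 1>0, R4: 9>8.
a3 vs a2: R1: 4>3, R2: 0>-4, R3: 1>0, R4: 9>7.
a3 is at least as good as every other strategy against every opponent action, so it is weakly dominant.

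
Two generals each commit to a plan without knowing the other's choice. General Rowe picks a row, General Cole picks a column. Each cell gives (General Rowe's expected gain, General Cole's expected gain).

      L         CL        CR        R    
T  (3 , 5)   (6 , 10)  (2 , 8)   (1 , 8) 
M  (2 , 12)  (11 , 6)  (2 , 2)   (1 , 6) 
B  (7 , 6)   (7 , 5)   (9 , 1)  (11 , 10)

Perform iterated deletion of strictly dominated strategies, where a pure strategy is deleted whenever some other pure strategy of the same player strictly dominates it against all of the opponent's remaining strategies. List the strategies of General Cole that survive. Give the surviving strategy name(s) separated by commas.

For General Rowe, B strictly dominates T on the remaining columns (L: 7>3, CL: 7>6, CR: 9>2, R: 11>1); eliminate T.
For General Cole, L strictly dominates CL on the remaining rows (M: 12>6, B: 6>5); eliminate CL.
General Rowe's strategy M is strictly dominated by B (L: 7>2, CR: 9>2, R: 11>1) and is removed.
General Cole's strategy L is strictly dominated by R (B: 10>6) and is removed.
Column CR is eliminated: R beats it against every remaining row (B: 10>1).
Among the remaining strategies, none is strictly dominated by another pure strategy of the same player, so the elimination stops.
Surviving strategies — General Rowe: {B}; General Cole: {R}.

R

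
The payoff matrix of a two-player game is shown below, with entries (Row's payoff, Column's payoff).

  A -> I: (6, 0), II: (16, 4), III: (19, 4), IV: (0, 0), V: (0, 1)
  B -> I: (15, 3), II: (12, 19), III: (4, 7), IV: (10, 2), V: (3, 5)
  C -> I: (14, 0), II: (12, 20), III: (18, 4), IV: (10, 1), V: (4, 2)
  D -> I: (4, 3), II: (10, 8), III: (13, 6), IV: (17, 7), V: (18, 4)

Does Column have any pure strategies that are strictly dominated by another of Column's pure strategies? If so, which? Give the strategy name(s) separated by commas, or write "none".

I, IV, V

I is strictly dominated by II (A: 4>0, B: 19>3, C: 20>0, D: 8>3).
II: no other strategy beats it everywhere (I at A (4>0); III at A (4=4); IV at A (4>0); V at A (4>1)).
III: no other strategy beats it everywhere (I at A (4>0); II at A (4=4); IV at A (4>0); V at A (4>1)).
IV: dominated, since II does at least as well everywhere (A: 4>0, B: 19>2, C: 20>1, D: 8>7).
V is strictly dominated by II (A: 4>1, B: 19>5, C: 20>2, D: 8>4).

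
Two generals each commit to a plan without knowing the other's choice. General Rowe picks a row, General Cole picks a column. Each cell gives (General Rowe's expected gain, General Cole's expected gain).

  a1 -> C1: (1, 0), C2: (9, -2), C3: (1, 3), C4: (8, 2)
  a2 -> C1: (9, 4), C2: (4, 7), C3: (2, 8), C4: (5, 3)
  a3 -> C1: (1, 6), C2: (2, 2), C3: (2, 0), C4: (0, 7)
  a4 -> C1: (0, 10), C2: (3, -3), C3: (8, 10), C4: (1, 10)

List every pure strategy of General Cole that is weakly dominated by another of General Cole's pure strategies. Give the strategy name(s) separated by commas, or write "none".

Nothing dominates C1: C2 at a1 (0>-2); C3 at a3 (6>0); C4 at a2 (4>3).
Nothing dominates C2: C1 at a2 (7>4); C3 at a3 (2>0); C4 at a2 (7>3).
C3 is not dominated — it holds its own against C1 at a1 (3>0); C2 at a1 (3>-2); C4 at a1 (3>2).
Nothing dominates C4: C1 at a1 (2>0); C2 at a1 (2>-2); C3 at a3 (7>0).

none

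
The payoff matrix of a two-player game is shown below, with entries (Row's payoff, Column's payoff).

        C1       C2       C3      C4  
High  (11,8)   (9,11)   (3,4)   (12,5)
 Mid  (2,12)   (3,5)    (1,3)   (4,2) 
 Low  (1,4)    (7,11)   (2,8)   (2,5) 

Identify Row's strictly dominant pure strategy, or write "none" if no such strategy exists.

High

High vs Mid: C1: 11>2, C2: 9>3, C3: 3>1, C4: 12>4.
High vs Low: C1: 11>1, C2: 9>7, C3: 3>2, C4: 12>2.
High strictly beats every other strategy against every opponent action, so it is strictly dominant.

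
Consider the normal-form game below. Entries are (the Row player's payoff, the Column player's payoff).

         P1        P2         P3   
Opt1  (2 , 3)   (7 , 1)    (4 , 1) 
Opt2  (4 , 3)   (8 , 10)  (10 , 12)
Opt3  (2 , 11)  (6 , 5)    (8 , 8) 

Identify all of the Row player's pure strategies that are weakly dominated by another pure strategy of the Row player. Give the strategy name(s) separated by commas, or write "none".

Opt1, Opt3

Opt1: dominated, since Opt2 does at least as well everywhere (P1: 4>2, P2: 8>7, P3: 10>4).
Nothing dominates Opt2: Opt1 at P1 (4>2); Opt3 at P1 (4>2).
Opt3 is weakly dominated by Opt2 (P1: 4>2, P2: 8>6, P3: 10>8).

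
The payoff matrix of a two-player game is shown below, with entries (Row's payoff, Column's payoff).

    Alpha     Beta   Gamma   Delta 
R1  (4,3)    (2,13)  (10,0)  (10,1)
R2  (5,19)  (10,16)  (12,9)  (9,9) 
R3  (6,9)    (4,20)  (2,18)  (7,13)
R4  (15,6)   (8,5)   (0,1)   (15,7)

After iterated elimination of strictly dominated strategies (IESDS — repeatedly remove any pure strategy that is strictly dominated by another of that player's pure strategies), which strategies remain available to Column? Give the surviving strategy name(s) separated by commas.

Delta

Column Gamma is eliminated: Beta beats it against every remaining row (R1: 13>0, R2: 16>9, R3: 20>18, R4: 5>1).
For Row, R4 strictly dominates R1 on the remaining columns (Alpha: 15>4, Beta: 8>2, Delta: 15>10); eliminate R1.
For Row, R4 strictly dominates R3 on the remaining columns (Alpha: 15>6, Beta: 8>4, Delta: 15>7); eliminate R3.
Column's strategy Beta is strictly dominated by Alpha (R2: 19>16, R4: 6>5) and is removed.
For Row, R4 strictly dominates R2 on the remaining columns (Alpha: 15>5, Delta: 15>9); eliminate R2.
Column's strategy Alpha is strictly dominated by Delta (R4: 7>6) and is removed.
Among the remaining strategies, none is strictly dominated by another pure strategy of the same player, so the elimination stops.
Surviving strategies — Row: {R4}; Column: {Delta}.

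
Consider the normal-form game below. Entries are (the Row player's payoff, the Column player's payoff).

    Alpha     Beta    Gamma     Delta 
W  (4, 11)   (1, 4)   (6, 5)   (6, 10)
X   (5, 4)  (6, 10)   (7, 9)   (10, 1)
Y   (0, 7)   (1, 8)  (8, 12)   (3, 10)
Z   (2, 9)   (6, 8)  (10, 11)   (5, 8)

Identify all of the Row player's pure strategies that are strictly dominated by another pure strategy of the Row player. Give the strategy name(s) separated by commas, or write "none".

W, Y

W is strictly dominated by X (Alpha: 5>4, Beta: 6>1, Gamma: 7>6, Delta: 10>6).
X is not dominated — it holds its own against W at Alpha (5>4); Y at Alpha (5>0); Z at Alpha (5>2).
Z strictly dominates Y — Alpha: 2>0, Beta: 6>1, Gamma: 10>8, Delta: 5>3.
Nothing dominates Z: W at Beta (6>1); X at Beta (6=6); Y at Alpha (2>0).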